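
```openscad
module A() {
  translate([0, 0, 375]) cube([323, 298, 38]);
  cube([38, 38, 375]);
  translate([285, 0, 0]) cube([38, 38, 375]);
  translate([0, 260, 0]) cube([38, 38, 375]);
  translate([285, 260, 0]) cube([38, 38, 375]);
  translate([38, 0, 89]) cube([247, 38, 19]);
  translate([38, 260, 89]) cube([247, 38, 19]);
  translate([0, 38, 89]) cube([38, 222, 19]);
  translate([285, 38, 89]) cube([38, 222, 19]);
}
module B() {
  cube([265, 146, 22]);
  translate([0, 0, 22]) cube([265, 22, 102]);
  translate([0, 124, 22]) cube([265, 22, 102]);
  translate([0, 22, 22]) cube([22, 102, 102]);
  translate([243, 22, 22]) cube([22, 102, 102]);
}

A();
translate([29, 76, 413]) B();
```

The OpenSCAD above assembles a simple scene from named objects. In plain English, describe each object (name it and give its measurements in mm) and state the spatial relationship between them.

A is a four-legged stool. The seat is a 323×298×38 mm slab whose top surface is at z = 413 mm; four square legs, each 38×38 mm in cross-section, run from the floor (z = 0) to the underside of the seat, each flush with a corner of the seat. Four stretchers, 38 mm wide and 19 mm tall, connect adjacent legs with their undersides at z = 89 mm, each running between the inner faces of the legs it joins and aligned with the legs' outer faces on the other axis.

B is an open storage box with external size 265×146×124 mm and wall thickness 22 mm (the base is also 22 mm thick). The base covers the whole footprint; the four walls stand on the base, with the y-facing walls full-width and the x-facing walls fitting between their inner faces.

The open box is on top of the stool, centred.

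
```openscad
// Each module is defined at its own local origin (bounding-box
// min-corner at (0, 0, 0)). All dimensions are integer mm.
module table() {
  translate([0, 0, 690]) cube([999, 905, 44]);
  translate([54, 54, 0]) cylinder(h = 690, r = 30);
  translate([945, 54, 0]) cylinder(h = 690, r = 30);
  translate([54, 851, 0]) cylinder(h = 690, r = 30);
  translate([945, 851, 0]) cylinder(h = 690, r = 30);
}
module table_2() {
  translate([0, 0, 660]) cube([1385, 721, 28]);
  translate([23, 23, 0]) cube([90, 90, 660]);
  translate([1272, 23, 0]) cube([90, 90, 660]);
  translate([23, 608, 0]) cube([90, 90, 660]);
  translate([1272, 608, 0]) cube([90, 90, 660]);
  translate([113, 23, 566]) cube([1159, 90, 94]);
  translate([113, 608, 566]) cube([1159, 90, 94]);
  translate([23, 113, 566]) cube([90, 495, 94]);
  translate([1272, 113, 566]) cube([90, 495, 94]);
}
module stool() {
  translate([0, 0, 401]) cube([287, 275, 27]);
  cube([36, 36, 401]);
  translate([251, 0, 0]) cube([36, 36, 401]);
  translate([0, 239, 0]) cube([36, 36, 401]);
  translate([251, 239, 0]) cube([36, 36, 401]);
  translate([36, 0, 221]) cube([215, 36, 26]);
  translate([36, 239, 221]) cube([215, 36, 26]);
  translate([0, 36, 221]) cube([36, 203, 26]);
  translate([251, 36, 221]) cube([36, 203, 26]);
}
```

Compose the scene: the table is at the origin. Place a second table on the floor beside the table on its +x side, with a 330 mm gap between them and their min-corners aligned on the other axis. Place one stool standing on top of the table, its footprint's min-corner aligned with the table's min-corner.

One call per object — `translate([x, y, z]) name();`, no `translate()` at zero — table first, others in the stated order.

table();
translate([1329, 0, 0]) table_2();
translate([0, 0, 734]) stool();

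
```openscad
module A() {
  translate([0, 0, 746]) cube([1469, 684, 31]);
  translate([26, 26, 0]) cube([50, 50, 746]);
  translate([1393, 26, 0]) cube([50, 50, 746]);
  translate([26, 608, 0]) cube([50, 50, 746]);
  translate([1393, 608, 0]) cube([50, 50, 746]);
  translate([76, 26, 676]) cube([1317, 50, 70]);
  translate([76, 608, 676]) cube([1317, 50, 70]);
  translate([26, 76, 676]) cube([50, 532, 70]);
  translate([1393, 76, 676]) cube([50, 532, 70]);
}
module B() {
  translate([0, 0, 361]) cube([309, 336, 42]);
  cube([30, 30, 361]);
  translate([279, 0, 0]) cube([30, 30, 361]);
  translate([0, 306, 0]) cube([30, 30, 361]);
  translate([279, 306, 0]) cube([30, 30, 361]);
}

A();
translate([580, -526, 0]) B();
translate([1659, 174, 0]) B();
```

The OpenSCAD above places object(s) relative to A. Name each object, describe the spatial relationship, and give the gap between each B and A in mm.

Each stool's nearest face is 190 mm from the table's bounding box.

A is a table. B is a stool. Two stools sit around the table at the −y, +x sides. The gap between each stool and the table is 190 mm.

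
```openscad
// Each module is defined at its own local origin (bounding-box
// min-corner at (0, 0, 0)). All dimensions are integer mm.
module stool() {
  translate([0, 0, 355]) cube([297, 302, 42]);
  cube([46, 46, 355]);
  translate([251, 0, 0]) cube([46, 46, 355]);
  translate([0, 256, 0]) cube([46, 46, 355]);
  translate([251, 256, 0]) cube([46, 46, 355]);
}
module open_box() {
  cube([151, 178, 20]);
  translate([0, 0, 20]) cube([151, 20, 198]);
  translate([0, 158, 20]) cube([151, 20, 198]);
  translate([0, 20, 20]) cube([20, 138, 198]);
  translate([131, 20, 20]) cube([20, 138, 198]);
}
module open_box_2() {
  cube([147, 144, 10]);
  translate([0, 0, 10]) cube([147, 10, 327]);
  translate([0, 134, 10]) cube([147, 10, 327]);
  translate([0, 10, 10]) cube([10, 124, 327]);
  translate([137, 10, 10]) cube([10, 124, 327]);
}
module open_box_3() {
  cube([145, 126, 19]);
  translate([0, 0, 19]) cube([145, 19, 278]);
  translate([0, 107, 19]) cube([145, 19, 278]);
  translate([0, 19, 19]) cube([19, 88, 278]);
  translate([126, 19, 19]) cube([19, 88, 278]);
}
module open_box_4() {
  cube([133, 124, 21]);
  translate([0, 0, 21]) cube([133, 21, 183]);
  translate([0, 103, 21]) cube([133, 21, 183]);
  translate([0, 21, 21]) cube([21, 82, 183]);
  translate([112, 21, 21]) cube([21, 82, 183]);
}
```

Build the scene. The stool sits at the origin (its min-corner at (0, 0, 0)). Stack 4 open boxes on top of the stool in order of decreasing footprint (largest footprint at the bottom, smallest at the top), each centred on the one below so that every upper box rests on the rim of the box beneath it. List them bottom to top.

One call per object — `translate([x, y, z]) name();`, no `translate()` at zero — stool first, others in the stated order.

stool();
translate([73, 62, 397]) open_box();
translate([75, 79, 615]) open_box_2();
translate([76, 88, 952]) open_box_3();
translate([82, 89, 1249]) open_box_4();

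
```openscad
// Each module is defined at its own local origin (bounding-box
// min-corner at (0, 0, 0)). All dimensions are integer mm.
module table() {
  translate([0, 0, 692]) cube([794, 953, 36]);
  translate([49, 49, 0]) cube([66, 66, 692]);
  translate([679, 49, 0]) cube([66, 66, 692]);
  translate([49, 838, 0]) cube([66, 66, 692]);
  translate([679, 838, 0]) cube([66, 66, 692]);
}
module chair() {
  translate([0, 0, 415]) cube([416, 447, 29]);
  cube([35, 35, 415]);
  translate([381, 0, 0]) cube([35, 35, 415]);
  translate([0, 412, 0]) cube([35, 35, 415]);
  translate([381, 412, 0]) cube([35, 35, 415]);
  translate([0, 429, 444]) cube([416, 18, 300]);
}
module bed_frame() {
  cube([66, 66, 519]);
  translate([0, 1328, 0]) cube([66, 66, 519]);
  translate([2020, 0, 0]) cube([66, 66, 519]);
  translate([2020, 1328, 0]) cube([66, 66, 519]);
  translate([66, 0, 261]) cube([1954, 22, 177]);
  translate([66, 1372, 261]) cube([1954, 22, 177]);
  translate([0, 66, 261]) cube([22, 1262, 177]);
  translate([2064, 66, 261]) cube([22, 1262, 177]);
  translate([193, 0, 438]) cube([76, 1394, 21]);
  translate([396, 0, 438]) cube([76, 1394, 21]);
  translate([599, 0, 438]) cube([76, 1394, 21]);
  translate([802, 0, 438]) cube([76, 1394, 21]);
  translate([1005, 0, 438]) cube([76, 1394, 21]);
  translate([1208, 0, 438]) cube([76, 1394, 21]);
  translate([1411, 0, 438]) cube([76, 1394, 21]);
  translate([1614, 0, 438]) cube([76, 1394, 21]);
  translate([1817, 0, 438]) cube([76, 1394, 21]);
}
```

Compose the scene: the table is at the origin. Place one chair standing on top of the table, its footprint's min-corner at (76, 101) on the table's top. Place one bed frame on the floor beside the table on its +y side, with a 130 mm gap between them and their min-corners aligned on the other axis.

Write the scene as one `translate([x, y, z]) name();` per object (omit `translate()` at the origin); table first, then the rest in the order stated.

table();
translate([76, 101, 728]) chair();
translate([0, 1083, 0]) bed_frame();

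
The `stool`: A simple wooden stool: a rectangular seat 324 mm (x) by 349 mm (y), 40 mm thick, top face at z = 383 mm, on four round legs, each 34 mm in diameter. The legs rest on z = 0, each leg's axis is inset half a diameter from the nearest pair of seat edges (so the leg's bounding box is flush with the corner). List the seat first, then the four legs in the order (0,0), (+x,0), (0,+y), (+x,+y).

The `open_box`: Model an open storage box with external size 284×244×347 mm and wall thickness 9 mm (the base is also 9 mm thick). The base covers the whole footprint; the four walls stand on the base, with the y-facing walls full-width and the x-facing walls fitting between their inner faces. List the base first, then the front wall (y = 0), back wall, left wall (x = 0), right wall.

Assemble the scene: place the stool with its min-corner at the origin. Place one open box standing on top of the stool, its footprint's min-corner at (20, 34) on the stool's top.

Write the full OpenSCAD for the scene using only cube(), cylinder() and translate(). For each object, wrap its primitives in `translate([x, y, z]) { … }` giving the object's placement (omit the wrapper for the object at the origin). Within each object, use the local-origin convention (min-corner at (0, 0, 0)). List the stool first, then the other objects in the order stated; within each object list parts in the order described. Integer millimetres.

translate([0, 0, 343]) cube([324, 349, 40]);
translate([17, 17, 0]) cylinder(h = 343, r = 17);
translate([307, 17, 0]) cylinder(h = 343, r = 17);
translate([17, 332, 0]) cylinder(h = 343, r = 17);
translate([307, 332, 0]) cylinder(h = 343, r = 17);
translate([20, 34, 383]) {
  cube([284, 244, 9]);
  translate([0, 0, 9]) cube([284, 9, 338]);
  translate([0, 235, 9]) cube([284, 9, 338]);
  translate([0, 9, 9]) cube([9, 226, 338]);
  translate([275, 9, 9]) cube([9, 226, 338]);
}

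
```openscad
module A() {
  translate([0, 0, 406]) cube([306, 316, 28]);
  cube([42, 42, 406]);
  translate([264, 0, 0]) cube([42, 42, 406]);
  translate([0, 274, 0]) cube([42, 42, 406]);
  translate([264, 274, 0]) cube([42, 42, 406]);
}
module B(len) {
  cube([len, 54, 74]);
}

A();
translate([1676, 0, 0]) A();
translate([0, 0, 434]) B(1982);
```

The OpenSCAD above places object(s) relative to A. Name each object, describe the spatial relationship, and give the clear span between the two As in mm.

A is a stool. B is a beam. A beam spans the tops of two stools. The clear span between the two stools is 1370 mm.

Second stool starts at x = 1676; first ends at x = 306; clear span = 1676 − 306 = 1370 mm.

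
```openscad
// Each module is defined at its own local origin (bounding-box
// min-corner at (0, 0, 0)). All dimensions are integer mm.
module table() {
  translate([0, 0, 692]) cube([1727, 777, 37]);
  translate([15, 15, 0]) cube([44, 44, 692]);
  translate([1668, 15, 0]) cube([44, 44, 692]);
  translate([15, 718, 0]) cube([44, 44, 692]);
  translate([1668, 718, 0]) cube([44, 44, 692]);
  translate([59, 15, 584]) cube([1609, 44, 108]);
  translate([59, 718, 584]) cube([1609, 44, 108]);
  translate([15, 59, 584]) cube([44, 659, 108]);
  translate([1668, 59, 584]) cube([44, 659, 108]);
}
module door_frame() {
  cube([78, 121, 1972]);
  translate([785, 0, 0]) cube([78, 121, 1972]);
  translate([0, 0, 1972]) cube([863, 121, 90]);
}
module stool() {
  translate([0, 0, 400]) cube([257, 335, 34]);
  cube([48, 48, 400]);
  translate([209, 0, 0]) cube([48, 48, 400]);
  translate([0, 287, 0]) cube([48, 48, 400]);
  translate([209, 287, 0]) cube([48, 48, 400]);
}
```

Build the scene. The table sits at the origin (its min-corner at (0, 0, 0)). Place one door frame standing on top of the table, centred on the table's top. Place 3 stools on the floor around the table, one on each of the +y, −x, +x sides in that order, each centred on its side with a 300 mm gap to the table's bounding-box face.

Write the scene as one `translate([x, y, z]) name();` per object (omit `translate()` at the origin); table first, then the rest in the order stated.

table();
translate([432, 328, 729]) door_frame();
translate([735, 1077, 0]) stool();
translate([-557, 221, 0]) stool();
translate([2027, 221, 0]) stool();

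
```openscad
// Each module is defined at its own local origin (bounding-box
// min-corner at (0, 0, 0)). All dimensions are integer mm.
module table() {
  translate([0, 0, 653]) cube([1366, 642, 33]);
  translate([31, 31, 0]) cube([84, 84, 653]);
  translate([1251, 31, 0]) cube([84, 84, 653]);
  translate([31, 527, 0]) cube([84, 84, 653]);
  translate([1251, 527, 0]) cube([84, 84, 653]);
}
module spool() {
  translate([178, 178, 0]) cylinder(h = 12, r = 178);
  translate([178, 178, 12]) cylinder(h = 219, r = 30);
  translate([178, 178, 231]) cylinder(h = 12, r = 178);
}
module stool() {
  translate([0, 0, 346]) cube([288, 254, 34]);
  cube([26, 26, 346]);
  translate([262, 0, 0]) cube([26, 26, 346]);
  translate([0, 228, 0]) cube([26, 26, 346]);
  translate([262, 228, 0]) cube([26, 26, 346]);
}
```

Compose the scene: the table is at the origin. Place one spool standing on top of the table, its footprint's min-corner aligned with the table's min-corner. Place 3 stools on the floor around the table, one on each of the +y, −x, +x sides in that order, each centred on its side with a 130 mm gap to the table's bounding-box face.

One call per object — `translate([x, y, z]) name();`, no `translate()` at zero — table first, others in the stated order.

table();
translate([0, 0, 686]) spool();
translate([539, 772, 0]) stool();
translate([-418, 194, 0]) stool();
translate([1496, 194, 0]) stool();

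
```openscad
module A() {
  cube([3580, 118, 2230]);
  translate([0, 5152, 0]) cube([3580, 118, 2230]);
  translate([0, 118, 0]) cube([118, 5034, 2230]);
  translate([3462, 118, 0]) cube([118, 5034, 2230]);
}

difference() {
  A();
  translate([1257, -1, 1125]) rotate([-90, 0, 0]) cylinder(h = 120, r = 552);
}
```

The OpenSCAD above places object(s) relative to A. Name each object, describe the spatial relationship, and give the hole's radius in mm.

The subtracted cylinder has r = 552 mm.

A is a house frame. The house frame has a circular hole through its front wall. The hole's radius is 552 mm.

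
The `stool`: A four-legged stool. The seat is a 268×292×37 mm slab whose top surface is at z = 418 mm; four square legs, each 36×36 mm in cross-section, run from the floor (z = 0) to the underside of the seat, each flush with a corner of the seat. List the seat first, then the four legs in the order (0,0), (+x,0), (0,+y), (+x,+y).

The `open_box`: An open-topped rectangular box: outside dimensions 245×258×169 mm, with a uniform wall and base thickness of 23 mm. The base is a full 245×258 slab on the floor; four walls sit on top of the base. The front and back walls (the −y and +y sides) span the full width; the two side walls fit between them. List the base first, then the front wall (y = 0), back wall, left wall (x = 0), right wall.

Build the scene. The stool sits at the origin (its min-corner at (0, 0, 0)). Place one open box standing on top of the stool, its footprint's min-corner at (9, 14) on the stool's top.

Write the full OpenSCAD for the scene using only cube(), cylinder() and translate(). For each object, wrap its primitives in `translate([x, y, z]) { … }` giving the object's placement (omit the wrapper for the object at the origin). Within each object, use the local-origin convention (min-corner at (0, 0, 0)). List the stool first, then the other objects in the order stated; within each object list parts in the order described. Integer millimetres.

translate([0, 0, 381]) cube([268, 292, 37]);
cube([36, 36, 381]);
translate([232, 0, 0]) cube([36, 36, 381]);
translate([0, 256, 0]) cube([36, 36, 381]);
translate([232, 256, 0]) cube([36, 36, 381]);
translate([9, 14, 418]) {
  cube([245, 258, 23]);
  translate([0, 0, 23]) cube([245, 23, 146]);
  translate([0, 235, 23]) cube([245, 23, 146]);
  translate([0, 23, 23]) cube([23, 212, 146]);
  translate([222, 23, 23]) cube([23, 212, 146]);
}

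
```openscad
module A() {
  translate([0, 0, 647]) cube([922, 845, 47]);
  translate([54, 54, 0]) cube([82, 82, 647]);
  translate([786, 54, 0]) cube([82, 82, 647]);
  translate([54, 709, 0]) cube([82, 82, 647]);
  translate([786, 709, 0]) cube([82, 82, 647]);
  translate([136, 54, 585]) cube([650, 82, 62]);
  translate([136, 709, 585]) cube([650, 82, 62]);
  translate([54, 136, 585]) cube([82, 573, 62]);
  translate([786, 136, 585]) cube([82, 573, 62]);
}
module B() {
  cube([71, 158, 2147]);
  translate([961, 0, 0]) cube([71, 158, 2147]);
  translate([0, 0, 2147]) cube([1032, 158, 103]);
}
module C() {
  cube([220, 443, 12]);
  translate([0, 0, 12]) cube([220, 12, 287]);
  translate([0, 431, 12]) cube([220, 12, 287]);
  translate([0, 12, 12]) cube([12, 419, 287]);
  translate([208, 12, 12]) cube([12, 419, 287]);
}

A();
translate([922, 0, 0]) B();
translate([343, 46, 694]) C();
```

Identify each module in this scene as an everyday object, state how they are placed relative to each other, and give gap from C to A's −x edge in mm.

A is a table. B is a door frame. C is an open box. The door frame is against the table's +x side, with their −y faces flush. The open box is on top of the table. The gap from the open box to the table's −x edge is 343 mm.

The open box's min-x is at 343; the table's min-x is 0; gap = 343 mm.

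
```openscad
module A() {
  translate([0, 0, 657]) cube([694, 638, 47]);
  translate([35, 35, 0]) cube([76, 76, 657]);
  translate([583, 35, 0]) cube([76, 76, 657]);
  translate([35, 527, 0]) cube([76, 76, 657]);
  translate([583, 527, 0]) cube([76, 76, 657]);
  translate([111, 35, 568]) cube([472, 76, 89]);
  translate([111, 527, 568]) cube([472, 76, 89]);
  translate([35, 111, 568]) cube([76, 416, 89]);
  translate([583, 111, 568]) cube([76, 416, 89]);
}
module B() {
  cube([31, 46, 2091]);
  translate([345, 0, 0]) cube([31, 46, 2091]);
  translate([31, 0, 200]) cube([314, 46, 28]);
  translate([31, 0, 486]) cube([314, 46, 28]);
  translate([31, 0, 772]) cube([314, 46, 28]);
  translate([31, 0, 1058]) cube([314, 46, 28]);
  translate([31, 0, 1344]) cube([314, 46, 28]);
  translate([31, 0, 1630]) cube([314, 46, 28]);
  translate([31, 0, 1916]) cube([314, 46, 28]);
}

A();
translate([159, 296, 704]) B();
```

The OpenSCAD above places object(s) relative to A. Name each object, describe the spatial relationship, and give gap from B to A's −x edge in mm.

The ladder's min-x is at 159; the table's min-x is 0; gap = 159 mm.

A is a table. B is a ladder. The ladder is on top of the table, centred. The gap from the ladder to the table's −x edge is 159 mm.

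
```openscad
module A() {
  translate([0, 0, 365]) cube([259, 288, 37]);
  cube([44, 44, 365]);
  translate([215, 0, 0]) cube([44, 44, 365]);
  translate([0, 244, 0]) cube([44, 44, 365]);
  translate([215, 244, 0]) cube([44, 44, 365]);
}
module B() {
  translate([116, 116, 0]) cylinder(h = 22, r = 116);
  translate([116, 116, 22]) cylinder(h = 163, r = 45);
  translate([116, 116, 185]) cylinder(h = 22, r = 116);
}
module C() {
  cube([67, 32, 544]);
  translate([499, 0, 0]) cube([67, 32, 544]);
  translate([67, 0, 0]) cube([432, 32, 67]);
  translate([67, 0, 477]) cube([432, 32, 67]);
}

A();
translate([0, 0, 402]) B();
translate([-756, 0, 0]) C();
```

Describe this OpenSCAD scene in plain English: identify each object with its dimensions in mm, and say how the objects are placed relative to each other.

A is a four-legged stool. The seat is a 259×288×37 mm slab whose top surface is at z = 402 mm; four square legs, each 44×44 mm in cross-section, run from the floor (z = 0) to the underside of the seat, each flush with a corner of the seat.

B is a spool: two coaxial disc flanges of radius 116 mm and thickness 22 mm, joined by a core cylinder of radius 45 mm and height 163 mm. The lower flange rests on z = 0 and the three cylinders share a vertical axis.

C is a rectangular picture frame lying in the x–z plane (depth along y). The opening is 432 mm wide (x) by 410 mm tall (z), surrounded by a border 67 mm wide on all four sides. The frame is 32 mm deep and is made of two full-height vertical stiles with two horizontal rails fitted between them.

The spool is on top of the stool. The picture frame is on the floor beside the stool on its −x side.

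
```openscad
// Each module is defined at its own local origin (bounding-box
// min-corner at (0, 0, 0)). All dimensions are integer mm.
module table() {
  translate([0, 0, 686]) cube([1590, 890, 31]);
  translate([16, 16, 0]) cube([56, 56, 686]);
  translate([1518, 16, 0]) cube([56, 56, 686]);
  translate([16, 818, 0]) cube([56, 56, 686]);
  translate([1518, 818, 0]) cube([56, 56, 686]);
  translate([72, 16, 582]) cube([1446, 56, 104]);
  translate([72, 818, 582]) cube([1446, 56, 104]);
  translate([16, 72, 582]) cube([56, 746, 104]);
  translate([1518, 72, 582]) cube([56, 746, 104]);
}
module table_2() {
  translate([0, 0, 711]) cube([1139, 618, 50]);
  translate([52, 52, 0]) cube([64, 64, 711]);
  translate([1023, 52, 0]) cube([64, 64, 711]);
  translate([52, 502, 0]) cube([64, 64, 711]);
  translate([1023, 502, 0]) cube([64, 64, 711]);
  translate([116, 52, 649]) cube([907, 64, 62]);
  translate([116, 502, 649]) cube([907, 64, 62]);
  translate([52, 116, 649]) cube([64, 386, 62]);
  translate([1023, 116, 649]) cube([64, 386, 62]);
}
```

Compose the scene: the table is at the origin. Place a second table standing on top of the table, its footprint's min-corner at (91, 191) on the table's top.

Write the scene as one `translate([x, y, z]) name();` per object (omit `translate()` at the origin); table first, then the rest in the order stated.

table();
translate([91, 191, 717]) table_2();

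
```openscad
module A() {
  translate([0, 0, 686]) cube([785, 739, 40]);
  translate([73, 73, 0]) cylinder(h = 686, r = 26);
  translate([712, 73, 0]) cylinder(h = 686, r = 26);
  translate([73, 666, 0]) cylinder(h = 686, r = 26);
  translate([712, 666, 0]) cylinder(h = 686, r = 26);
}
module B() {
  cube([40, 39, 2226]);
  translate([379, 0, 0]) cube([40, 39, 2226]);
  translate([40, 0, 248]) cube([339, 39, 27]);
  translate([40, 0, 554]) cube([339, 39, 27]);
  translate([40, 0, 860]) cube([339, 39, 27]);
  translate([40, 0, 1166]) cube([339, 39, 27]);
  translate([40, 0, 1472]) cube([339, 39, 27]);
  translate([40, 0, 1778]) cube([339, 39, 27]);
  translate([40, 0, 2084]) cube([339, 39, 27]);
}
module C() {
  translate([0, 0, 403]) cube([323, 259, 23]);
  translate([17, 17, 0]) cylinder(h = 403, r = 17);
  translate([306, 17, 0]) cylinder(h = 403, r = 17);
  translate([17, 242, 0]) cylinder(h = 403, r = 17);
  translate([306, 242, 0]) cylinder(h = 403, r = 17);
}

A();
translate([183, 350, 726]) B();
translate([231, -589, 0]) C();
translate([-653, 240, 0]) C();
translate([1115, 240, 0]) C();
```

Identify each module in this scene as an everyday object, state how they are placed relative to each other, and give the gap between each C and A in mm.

Each stool's nearest face is 330 mm from the table's bounding box.

A is a table. B is a ladder. C is a stool. The ladder is on top of the table, centred. Three stools sit around the table at the −y, −x, +x sides. The gap between each stool and the table is 330 mm.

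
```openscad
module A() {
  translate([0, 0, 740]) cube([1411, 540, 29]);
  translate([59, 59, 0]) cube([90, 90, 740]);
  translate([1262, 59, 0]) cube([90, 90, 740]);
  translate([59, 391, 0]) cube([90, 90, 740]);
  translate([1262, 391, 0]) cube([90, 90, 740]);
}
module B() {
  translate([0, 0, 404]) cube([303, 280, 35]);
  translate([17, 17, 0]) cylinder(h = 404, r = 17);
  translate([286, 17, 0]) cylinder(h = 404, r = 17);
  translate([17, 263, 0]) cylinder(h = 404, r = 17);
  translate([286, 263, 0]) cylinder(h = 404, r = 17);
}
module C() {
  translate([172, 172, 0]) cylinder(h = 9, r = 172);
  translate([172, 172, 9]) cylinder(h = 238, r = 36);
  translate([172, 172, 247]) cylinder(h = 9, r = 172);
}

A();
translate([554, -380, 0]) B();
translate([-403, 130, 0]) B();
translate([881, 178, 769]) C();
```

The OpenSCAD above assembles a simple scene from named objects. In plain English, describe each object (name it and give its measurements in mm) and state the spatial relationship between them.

A is a rectangular dining table. The top is 1411×540×29 mm with its upper surface at z = 769 mm. It stands on four 90×90 mm square legs, each inset 59 mm from the nearest pair of top edges, running from the floor to the underside of the top.

B is a four-legged stool. The seat is a 303×280×35 mm slab whose top surface is at z = 439 mm; four round legs, each 34 mm in diameter, run from the floor (z = 0) to the underside of the seat, each leg's axis is inset half a diameter from the nearest pair of seat edges (so the leg's bounding box is flush with the corner).

C is a spool: two coaxial disc flanges of radius 172 mm and thickness 9 mm, joined by a core cylinder of radius 36 mm and height 238 mm. The lower flange rests on z = 0 and the three cylinders share a vertical axis.

Two stools sit around the table at the −y, −x sides. The spool is on top of the table.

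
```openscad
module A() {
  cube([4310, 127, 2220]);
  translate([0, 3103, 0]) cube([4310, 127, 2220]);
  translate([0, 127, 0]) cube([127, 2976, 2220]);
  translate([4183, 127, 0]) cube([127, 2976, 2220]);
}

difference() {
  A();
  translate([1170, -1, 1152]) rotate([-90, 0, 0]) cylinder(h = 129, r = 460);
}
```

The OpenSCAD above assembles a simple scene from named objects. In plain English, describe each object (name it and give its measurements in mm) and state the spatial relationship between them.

A is the wall frame of a small rectangular building: four walls, each 2220 mm tall and 127 mm thick, enclosing a footprint 4310 mm (x) by 3230 mm (y) outside-to-outside, with no floor or roof. The front and back walls (the −y and +y sides) span the full width; the two side walls fit between them.

The house frame has a circular hole of radius 460 mm through its front wall, centred at (x = 1170, z = 1152).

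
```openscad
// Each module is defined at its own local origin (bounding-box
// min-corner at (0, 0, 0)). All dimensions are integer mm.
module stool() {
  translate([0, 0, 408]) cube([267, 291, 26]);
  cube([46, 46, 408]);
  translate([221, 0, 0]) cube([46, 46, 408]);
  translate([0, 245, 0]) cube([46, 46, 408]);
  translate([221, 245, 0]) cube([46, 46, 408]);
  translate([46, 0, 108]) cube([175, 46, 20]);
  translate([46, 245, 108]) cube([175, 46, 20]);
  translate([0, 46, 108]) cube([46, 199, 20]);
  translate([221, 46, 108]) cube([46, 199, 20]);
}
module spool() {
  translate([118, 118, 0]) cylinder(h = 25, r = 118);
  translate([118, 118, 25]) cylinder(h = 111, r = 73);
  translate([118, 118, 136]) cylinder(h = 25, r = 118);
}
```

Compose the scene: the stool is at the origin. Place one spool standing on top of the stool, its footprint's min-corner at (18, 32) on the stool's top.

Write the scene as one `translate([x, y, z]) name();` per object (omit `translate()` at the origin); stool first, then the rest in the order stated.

stool();
translate([18, 32, 434]) spool();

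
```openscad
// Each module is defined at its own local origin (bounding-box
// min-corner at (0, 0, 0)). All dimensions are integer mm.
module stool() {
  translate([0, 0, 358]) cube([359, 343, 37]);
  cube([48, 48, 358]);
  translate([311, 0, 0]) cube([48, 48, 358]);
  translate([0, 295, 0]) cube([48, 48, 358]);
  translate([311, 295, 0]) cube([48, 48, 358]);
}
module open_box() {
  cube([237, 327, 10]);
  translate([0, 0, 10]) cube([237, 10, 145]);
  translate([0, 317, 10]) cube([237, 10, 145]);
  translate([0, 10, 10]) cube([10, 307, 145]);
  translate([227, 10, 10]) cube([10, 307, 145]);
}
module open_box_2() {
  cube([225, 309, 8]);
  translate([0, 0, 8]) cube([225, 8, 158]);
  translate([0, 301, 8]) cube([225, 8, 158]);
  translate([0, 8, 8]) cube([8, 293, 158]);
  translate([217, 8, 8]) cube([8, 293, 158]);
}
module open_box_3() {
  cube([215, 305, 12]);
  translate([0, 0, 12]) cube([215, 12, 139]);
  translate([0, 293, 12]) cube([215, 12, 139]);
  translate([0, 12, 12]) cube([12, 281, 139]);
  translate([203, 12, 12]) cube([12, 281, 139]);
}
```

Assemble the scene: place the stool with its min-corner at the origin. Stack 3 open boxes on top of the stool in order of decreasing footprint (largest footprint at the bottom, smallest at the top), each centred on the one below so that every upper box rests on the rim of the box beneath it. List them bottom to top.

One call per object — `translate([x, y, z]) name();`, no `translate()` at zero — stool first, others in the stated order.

stool();
translate([61, 8, 395]) open_box();
translate([67, 17, 550]) open_box_2();
translate([72, 19, 716]) open_box_3();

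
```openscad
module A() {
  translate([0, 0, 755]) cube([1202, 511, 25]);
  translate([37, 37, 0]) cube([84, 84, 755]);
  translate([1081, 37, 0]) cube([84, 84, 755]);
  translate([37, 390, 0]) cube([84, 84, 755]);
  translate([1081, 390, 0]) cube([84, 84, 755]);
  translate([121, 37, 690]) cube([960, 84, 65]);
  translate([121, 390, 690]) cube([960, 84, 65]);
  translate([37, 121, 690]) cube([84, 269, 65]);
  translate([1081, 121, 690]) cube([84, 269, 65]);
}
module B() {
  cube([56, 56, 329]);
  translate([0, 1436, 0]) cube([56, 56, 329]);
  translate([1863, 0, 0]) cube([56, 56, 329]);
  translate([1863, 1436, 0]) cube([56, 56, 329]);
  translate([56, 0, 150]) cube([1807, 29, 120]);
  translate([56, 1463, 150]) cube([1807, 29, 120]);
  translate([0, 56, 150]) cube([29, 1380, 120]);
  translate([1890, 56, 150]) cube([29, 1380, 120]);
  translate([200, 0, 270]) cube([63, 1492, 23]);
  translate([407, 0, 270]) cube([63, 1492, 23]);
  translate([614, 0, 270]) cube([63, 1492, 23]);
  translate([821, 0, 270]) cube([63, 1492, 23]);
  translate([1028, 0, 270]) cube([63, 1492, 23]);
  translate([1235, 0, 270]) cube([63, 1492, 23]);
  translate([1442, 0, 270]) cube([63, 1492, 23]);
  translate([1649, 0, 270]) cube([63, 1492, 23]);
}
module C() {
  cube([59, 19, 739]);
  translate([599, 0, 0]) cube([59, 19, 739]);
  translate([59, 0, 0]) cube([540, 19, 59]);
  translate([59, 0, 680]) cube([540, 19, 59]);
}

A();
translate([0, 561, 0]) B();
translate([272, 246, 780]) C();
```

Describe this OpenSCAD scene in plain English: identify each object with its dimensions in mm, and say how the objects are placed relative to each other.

A is a rectangular dining table. The top is 1202×511×25 mm with its upper surface at z = 780 mm. It stands on four 84×84 mm square legs, each inset 37 mm from the nearest pair of top edges, running from the floor to the underside of the top. Four apron rails, 84 mm thick and 65 mm tall, run between adjacent legs with their top edges flush with the underside of the top and their outer faces flush with the legs' outer faces.

B is a bed frame 1919 mm long (x) by 1492 mm wide (y). Four 56×56 mm corner posts, 329 mm tall, at the corners of the footprint. Four rails of 29 mm thickness and 120 mm height run between adjacent posts with their undersides at z = 150 mm, their outer faces flush with the outside of the frame (the two x-running rails run between the posts' inner faces; the two y-running rails run between the posts' inner faces). 8 slats, each 63 mm wide (x) and 23 mm thick, lie across the top of the two x-running rails, running the full 1492 mm width of the frame in y; the slats are evenly spaced along x between the inner faces of the end posts with equal gaps (rounded down to the nearest mm) at the −x end and between each pair — any rounding remainder accumulates at the +x end.

C is a picture frame with a 540×621 mm rectangular opening (x by z) and a uniform 59 mm border on every side. Frame depth is 19 mm along y. It is built from two vertical stiles running the full outside height and two horizontal rails spanning the gap between the stiles.

The bed frame is on the floor beside the table on its +y side. The picture frame is on top of the table, centred.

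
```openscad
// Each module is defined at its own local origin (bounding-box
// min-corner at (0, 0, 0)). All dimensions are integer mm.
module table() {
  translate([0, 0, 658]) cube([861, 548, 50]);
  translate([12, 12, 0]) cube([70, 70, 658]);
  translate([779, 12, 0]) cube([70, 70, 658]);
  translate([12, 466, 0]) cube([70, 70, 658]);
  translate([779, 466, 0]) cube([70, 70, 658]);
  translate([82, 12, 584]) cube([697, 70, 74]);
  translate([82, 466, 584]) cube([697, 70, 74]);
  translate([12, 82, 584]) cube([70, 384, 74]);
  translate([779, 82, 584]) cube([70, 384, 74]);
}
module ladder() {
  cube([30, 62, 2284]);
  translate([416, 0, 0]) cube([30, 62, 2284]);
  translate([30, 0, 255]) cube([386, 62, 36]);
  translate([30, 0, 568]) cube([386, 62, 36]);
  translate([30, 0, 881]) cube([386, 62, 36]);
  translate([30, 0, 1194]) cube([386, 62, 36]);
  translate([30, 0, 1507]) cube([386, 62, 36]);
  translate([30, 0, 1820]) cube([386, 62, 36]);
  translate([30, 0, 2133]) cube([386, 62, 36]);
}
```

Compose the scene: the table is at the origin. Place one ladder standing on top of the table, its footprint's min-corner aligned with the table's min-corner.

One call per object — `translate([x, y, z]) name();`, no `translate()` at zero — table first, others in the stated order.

table();
translate([0, 0, 708]) ladder();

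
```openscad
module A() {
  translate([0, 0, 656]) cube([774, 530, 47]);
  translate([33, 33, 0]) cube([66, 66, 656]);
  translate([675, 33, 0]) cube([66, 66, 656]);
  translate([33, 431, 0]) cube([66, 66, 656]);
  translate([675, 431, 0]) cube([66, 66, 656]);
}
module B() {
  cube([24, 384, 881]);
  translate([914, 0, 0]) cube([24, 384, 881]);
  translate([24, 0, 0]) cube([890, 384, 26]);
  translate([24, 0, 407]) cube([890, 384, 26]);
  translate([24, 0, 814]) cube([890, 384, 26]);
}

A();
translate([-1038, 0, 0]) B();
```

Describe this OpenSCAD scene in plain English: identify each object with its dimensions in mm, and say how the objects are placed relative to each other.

A is a table: top 774 mm (x) × 530 mm (y), 47 mm thick, upper face at z = 703 mm, on four 66×66 mm square legs, each inset 33 mm from the nearest pair of top edges, running from z = 0 to the bottom of the top.

B is a bookshelf 938 mm wide overall, 384 mm deep and 881 mm tall. The two sides are 24 mm thick vertical panels. 3 horizontal shelves of 26 mm thickness span between the inner faces of the sides; the lowest shelf sits on the floor and shelves are stacked with a clear vertical gap of 381 mm between each pair.

The bookshelf is on the floor beside the table on its −x side.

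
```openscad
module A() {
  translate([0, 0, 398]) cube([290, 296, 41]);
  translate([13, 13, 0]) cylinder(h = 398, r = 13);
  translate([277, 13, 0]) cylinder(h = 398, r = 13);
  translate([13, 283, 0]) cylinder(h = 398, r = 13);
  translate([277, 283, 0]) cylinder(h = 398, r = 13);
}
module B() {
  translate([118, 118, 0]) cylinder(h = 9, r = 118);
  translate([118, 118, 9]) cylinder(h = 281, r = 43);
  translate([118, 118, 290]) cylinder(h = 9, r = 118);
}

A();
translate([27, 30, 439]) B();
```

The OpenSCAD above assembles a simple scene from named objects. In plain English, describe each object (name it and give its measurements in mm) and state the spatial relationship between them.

A is a four-legged stool. The seat is 290×296 mm, 41 mm thick, top at z = 439 mm. It stands on four round legs, each 26 mm in diameter, from z = 0 to the seat underside, each leg's axis is inset half a diameter from the nearest pair of seat edges (so the leg's bounding box is flush with the corner).

B is a spool: two coaxial disc flanges of radius 118 mm and thickness 9 mm, joined by a core cylinder of radius 43 mm and height 281 mm. The lower flange rests on z = 0 and the three cylinders share a vertical axis.

The spool is on top of the stool, centred.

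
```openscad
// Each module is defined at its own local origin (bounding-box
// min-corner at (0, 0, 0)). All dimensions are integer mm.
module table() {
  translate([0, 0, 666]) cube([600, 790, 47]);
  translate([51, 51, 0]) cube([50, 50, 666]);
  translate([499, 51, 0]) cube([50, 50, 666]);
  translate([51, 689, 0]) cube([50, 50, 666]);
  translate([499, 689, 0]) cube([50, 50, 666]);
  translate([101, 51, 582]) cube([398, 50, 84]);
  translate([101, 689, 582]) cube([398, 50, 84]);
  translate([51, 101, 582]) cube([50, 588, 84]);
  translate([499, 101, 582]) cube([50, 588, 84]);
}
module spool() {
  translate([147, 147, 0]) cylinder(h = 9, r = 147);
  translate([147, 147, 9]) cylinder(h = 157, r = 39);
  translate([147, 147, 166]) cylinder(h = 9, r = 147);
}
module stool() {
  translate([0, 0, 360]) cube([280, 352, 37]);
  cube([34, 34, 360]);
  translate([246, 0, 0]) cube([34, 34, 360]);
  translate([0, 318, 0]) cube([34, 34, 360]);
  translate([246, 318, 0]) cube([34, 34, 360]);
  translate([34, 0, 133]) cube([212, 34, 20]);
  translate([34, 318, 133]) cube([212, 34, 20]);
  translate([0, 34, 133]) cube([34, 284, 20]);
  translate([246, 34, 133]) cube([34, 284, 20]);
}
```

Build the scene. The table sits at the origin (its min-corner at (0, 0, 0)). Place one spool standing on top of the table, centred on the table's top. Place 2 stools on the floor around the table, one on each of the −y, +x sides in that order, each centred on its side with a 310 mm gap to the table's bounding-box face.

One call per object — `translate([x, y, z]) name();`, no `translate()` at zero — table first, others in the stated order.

table();
translate([153, 248, 713]) spool();
translate([160, -662, 0]) stool();
translate([910, 219, 0]) stool();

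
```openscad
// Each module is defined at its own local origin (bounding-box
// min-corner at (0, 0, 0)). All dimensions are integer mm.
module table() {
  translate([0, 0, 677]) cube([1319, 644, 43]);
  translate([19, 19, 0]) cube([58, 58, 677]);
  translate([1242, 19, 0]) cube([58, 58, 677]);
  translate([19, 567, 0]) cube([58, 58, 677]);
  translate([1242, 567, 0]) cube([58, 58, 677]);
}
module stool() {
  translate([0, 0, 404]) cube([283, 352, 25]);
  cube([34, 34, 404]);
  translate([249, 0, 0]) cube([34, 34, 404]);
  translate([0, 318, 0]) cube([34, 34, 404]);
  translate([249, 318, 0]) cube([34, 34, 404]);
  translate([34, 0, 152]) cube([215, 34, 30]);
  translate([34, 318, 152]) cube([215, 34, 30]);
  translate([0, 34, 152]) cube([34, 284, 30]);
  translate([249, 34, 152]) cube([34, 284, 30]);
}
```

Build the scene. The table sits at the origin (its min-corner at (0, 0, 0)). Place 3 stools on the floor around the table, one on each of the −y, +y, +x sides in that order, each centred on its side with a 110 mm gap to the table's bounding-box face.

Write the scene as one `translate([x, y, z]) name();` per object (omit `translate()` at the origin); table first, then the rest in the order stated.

table();
translate([518, -462, 0]) stool();
translate([518, 754, 0]) stool();
translate([1429, 146, 0]) stool();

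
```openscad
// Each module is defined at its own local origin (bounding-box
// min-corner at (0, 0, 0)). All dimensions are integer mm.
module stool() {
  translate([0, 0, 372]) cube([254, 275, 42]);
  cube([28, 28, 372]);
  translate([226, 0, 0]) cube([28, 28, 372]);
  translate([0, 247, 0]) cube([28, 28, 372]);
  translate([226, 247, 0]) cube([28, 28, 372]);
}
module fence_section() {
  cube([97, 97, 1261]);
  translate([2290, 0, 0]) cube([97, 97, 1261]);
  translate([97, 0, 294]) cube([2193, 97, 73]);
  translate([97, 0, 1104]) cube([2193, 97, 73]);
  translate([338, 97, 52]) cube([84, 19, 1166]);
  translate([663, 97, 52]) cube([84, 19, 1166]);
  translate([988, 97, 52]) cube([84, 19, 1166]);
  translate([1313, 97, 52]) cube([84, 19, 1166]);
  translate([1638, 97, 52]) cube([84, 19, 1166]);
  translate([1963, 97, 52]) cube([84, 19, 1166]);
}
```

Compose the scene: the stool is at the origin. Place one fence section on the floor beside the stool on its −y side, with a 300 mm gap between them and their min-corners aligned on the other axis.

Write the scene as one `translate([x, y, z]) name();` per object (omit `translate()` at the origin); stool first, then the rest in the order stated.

stool();
translate([0, -416, 0]) fence_section();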